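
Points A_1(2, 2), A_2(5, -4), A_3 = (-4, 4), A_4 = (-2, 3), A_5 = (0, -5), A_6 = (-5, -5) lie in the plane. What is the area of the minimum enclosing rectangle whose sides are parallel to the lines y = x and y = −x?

In coordinates u = x + y, v = x − y the rectangle is axis-aligned; the map (x,y)→(u,v) scales areas by 2.
u-values: 4, 1, 0, 1, -5, -10; range = 4 − (-10) = 14.
v-values: 0, 9, -8, -5, 5, 0; range = 9 − (-8) = 17.
Area = (14 × 17) / 2 = 119.

119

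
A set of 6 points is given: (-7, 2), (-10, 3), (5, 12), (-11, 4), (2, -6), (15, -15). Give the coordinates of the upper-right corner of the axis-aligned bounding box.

(15, 12)

x-range [-11, 15], y-range [-15, 12].
The upper-right corner is (15, 12).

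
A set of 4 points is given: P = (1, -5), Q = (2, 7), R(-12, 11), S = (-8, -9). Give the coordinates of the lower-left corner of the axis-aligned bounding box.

(-12, -9)

x-range [-12, 2], y-range [-9, 11].
The lower-left corner is (-12, -9).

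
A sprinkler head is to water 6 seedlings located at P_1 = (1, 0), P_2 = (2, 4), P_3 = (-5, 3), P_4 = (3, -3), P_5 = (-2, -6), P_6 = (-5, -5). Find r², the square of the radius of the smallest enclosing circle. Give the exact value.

32.5

A smallest enclosing disk is always determined by at most three of the input points on its boundary.
The farthest pair is P_2–P_6 with squared distance 130. The circle on this segment as diameter has centre (-1.5, -0.5) and r² = 130/4 = 32.5.
Check P_1: distance² to centre = 6.5 ≤ 32.5, so it lies inside.
All remaining points lie in this disk, and no smaller disk contains both endpoints, so this is the minimum enclosing circle.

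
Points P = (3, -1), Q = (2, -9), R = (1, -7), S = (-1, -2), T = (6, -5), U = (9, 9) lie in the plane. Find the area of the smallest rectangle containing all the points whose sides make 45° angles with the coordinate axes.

In coordinates u = x + y, v = x − y the rectangle is axis-aligned; the map (x,y)→(u,v) scales areas by 2.
u-values: 2, -7, -6, -3, 1, 18; range = 18 − (-7) = 25.
v-values: 4, 11, 8, 1, 11, 0; range = 11 − 0 = 11.
Area = (25 × 11) / 2 = 137.5.

137.5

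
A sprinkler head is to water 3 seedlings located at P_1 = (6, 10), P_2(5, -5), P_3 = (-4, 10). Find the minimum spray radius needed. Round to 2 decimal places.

Side lengths²: P_1P_2² = 226, P_1P_3² = 100, P_2P_3² = 306.
Since P_2P_3² = 306 < 226 + 100 = 326, the triangle is acute, so the smallest enclosing circle is the circumcircle.
Circumcentre = (1, 2.8), r² = 76.84.
r = √(76.84) ≈ 8.77.

8.77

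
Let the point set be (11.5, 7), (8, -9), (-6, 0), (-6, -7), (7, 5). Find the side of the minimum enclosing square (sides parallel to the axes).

17.5

The bounding box has width 17.5 and height 16.
An axis-aligned square enclosing the set must have side ≥ max(width, height).
So the minimum side is max(17.5, 16) = 17.5.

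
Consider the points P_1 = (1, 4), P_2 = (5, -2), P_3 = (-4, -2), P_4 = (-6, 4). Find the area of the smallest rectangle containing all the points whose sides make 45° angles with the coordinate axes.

93.5

In coordinates u = x + y, v = x − y the rectangle is axis-aligned; the map (x,y)→(u,v) scales areas by 2.
u-values: 5, 3, -6, -2; range = 5 − (-6) = 11.
v-values: -3, 7, -2, -10; range = 7 − (-10) = 17.
Area = (11 × 17) / 2 = 93.5.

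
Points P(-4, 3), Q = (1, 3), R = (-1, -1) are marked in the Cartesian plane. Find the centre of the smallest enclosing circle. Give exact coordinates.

(-1.5, 1.75)

Side lengths²: PQ² = 25, PR² = 25, QR² = 20.
Since PR² = 25 < 25 + 20 = 45, the triangle is acute, so the smallest enclosing circle is the circumcircle.
Circumcentre = (-1.5, 1.75), r² = 7.8125.
Centre = (-1.5, 1.75).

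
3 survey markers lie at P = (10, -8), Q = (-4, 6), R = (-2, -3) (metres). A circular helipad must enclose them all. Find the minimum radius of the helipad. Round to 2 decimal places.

9.90

Side lengths²: PQ² = 392, PR² = 169, QR² = 85.
Since PQ² = 392 ≥ 169 + 85 = 254, the angle opposite PQ is not acute, so the smallest enclosing circle has PQ as diameter.
Centre = midpoint of PQ = (3, -1), r² = 392/4 = 98.
r = √98 ≈ 9.90.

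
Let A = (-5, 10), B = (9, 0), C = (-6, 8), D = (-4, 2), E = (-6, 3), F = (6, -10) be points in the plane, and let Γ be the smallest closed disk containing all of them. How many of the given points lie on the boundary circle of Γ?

2

The farthest pair is A–F with squared distance 521. The circle on this segment as diameter has centre (0.5, 0) and r² = 521/4 = 130.25.
Check B: distance² to centre = 72.25 ≤ 130.25, so it lies inside.
All remaining points lie in this disk, and no smaller disk contains both endpoints, so this is the minimum enclosing circle.
The points at distance exactly r from the centre are A, F — 2 points.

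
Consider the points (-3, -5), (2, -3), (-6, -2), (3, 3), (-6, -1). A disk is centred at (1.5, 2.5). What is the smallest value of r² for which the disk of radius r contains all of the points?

The required radius is the distance from (1.5, 2.5) to the farthest point.
Squared distances: 76.5, 30.5, 76.5, 2.5, 68.5.
Maximum is 76.5, attained at (-3, -5).

76.5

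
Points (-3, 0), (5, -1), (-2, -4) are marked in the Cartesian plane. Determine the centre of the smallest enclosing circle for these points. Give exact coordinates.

Call the three points A, B, C in the order given.
Side lengths²: AB² = 65, AC² = 17, BC² = 58.
Since AB² = 65 < 58 + 17 = 75, the triangle is acute, so the smallest enclosing circle is the circumcircle.
Circumcentre = (57/62, -71/62), r² = 32045/1922.
Centre = (57/62, -71/62).

(57/62, -71/62)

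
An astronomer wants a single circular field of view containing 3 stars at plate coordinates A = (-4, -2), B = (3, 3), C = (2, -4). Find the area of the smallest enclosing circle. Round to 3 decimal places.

Side lengths²: AB² = 74, AC² = 40, BC² = 50.
Since AB² = 74 < 50 + 40 = 90, the triangle is acute, so the smallest enclosing circle is the circumcircle.
Circumcentre = (-1/22, -3/22), r² = 4625/242.
Area = π·r² = π·4625/242 ≈ 60.041.

60.041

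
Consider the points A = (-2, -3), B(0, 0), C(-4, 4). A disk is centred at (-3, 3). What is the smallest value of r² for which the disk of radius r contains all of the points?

The required radius is the distance from (-3, 3) to the farthest point.
Squared distances: 37, 18, 2.
Maximum is 37, attained at A.

37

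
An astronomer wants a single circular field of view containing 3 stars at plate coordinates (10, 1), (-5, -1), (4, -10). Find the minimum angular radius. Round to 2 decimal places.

7.89

Call the three points A, B, C in the order given.
Side lengths²: AB² = 229, AC² = 157, BC² = 162.
Since AB² = 229 < 162 + 157 = 319, the triangle is acute, so the smallest enclosing circle is the circumcircle.
Circumcentre = (95/34, -75/34), r² = 35953/578.
r = √(35953/578) ≈ 7.89.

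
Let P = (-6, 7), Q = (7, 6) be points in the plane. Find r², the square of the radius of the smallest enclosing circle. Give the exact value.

The smallest circle enclosing two points has them as diameter endpoints.
Centre = midpoint = (0.5, 6.5); r² = |PQ|²/4 = 170/4 = 42.5.

42.5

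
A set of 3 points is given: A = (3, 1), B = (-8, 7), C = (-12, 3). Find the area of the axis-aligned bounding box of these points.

x ranges over [-12, 3], width 15.
y ranges over [1, 7], height 6.
Area = 15 × 6 = 90.

90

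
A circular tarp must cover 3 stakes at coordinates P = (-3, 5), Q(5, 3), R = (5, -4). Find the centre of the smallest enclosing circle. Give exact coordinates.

Side lengths²: PQ² = 68, PR² = 145, QR² = 49.
Since PR² = 145 ≥ 68 + 49 = 117, the angle opposite PR is not acute, so the smallest enclosing circle has PR as diameter.
Centre = midpoint of PR = (1, 0.5), r² = 145/4 = 36.25.
Centre = (1, 0.5).

(1, 0.5)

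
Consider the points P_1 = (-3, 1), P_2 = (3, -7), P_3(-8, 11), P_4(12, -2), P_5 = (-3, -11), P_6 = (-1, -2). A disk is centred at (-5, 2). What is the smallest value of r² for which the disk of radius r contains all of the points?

The required radius is the distance from (-5, 2) to the farthest point.
Squared distances: 5, 145, 90, 305, 173, 32.
Maximum is 305, attained at P_4.

305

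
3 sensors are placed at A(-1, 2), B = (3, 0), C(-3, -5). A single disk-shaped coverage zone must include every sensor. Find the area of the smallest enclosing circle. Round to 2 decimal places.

Side lengths²: AB² = 20, AC² = 53, BC² = 61.
Since BC² = 61 < 53 + 20 = 73, the triangle is acute, so the smallest enclosing circle is the circumcircle.
Circumcentre = (-0.46875, -1.9375), r² = 15.7861328125.
Area = π·r² = π·15.7861328125 ≈ 49.59.

49.59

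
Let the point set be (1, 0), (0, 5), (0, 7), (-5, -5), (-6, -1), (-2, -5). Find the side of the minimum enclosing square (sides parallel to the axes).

12

The bounding box has width 7 and height 12.
An axis-aligned square enclosing the set must have side ≥ max(width, height).
So the minimum side is max(7, 12) = 12.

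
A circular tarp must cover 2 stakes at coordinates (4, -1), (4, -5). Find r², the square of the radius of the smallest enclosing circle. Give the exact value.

4

The smallest circle enclosing two points has them as diameter endpoints.
Centre = midpoint = (4, -3); r² = |(4, -1)−(4, -5)|²/4 = 16/4 = 4.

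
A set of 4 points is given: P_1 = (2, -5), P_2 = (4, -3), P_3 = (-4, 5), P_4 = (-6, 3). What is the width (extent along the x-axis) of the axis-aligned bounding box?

10

max x = 4, min x = -6, so width = 10.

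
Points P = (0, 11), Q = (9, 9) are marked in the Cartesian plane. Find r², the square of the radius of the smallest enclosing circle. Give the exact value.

The smallest circle enclosing two points has them as diameter endpoints.
Centre = midpoint = (4.5, 10); r² = |PQ|²/4 = 85/4 = 21.25.

21.25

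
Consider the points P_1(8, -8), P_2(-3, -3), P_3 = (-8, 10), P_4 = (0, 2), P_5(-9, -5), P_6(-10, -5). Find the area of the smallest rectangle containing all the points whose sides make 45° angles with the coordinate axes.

In coordinates u = x + y, v = x − y the rectangle is axis-aligned; the map (x,y)→(u,v) scales areas by 2.
u-values: 0, -6, 2, 2, -14, -15; range = 2 − (-15) = 17.
v-values: 16, 0, -18, -2, -4, -5; range = 16 − (-18) = 34.
Area = (17 × 34) / 2 = 289.

289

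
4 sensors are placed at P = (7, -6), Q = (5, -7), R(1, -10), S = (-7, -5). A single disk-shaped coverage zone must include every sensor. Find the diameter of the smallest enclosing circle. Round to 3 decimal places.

The farthest pair is P–S with squared distance 197. The circle on this segment as diameter has centre (0, -5.5) and r² = 197/4 = 49.25.
Check Q: distance² to centre = 27.25 ≤ 49.25, so it lies inside.
All remaining points lie in this disk, and no smaller disk contains both endpoints, so this is the minimum enclosing circle.
Diameter = 2r = 2√(49.25) ≈ 14.036.

14.036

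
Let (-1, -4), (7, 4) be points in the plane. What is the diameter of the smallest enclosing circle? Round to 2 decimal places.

The smallest circle enclosing two points has them as diameter endpoints.
Centre = midpoint = (3, 0); r² = |(-1, -4)−(7, 4)|²/4 = 128/4 = 32.
Diameter = 2r = 2√32 ≈ 11.31.

11.31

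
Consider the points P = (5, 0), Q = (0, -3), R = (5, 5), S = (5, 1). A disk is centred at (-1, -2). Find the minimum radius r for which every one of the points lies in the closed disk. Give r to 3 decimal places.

The required radius is the distance from (-1, -2) to the farthest point.
Squared distances: 40, 2, 85, 45.
Maximum is 85, attained at R.
r = √85 ≈ 9.220.

9.220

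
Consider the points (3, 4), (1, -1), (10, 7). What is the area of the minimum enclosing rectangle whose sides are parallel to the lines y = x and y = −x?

In coordinates u = x + y, v = x − y the rectangle is axis-aligned; the map (x,y)→(u,v) scales areas by 2.
u-values: 7, 0, 17; range = 17 − 0 = 17.
v-values: -1, 2, 3; range = 3 − (-1) = 4.
Area = (17 × 4) / 2 = 34.

34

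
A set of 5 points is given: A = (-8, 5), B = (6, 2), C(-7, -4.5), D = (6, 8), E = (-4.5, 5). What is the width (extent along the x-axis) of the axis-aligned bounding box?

max x = 6, min x = -8, so width = 14.

14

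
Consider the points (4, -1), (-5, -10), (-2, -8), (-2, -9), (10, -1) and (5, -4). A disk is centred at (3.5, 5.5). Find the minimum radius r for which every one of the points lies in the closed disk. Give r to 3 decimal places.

The required radius is the distance from (3.5, 5.5) to the farthest point.
Squared distances: 42.5, 312.5, 212.5, 240.5, 84.5, 92.5.
Maximum is 312.5, attained at (-5, -10).
r = √(312.5) ≈ 17.678.

17.678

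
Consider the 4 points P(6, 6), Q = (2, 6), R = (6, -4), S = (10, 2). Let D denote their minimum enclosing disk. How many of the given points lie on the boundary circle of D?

3

The minimum enclosing circle is determined by three boundary points: Q, R, S.
Their circumcentre is (4.625, 1.25) with r² = 29.453125.
The farthest remaining point P is at distance² 24.453125 ≤ 29.453125.
The points at distance exactly r from the centre are Q, R, S — 3 points.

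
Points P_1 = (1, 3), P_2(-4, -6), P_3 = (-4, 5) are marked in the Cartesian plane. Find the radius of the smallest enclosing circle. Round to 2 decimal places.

5.54

Side lengths²: P_1P_2² = 106, P_1P_3² = 29, P_2P_3² = 121.
Since P_2P_3² = 121 < 106 + 29 = 135, the triangle is acute, so the smallest enclosing circle is the circumcircle.
Circumcentre = (-3.3, -0.5), r² = 30.74.
r = √(30.74) ≈ 5.54.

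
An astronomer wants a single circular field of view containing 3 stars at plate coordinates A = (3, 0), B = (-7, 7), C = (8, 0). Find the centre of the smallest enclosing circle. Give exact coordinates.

(0.5, 3.5)

Side lengths²: AB² = 149, AC² = 25, BC² = 274.
Since BC² = 274 ≥ 149 + 25 = 174, the angle opposite BC is not acute, so the smallest enclosing circle has BC as diameter.
Centre = midpoint of BC = (0.5, 3.5), r² = 274/4 = 68.5.
Centre = (0.5, 3.5).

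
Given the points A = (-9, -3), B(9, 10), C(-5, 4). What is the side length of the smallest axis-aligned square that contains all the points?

18

The bounding box has width 18 and height 13.
An axis-aligned square enclosing the set must have side ≥ max(width, height).
So the minimum side is max(18, 13) = 18.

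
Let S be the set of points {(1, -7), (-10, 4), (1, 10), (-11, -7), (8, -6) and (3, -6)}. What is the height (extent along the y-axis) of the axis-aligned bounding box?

17

max y = 10, min y = -7, so height = 17.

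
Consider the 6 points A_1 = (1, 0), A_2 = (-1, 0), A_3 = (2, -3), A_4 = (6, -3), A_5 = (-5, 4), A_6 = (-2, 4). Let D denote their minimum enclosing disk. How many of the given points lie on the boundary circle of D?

2

By Welzl's lemma the MEC is supported by two points (diametrically opposite) or three points (on a circumcircle).
The farthest pair is A_4–A_5 with squared distance 170. The circle on this segment as diameter has centre (0.5, 0.5) and r² = 170/4 = 42.5.
Check A_1: distance² to centre = 0.5 ≤ 42.5, so it lies inside.
All remaining points lie in this disk, and no smaller disk contains both endpoints, so this is the minimum enclosing circle.
The points at distance exactly r from the centre are A_4, A_5 — 2 points.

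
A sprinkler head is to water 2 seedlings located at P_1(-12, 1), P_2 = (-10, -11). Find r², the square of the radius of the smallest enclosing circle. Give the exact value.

The smallest circle enclosing two points has them as diameter endpoints.
Centre = midpoint = (-11, -5); r² = |P_1P_2|²/4 = 148/4 = 37.

37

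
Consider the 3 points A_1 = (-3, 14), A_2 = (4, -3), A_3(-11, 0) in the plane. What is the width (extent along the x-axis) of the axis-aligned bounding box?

max x = 4, min x = -11, so width = 15.

15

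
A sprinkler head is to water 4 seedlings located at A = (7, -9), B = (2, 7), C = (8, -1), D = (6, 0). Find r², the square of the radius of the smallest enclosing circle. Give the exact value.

The farthest pair is A–B with squared distance 281. The circle on this segment as diameter has centre (4.5, -1) and r² = 281/4 = 70.25.
Check C: distance² to centre = 12.25 ≤ 70.25, so it lies inside.
All remaining points lie in this disk, and no smaller disk contains both endpoints, so this is the minimum enclosing circle.

70.25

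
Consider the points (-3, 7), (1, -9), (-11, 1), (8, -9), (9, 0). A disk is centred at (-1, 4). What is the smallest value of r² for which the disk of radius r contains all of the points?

The required radius is the distance from (-1, 4) to the farthest point.
Squared distances: 13, 173, 109, 250, 116.
Maximum is 250, attained at (8, -9).

250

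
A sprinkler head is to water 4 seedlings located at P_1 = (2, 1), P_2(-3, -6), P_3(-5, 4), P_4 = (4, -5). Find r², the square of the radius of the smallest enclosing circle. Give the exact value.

By Welzl's lemma the MEC is supported by two points (diametrically opposite) or three points (on a circumcircle).
The farthest pair is P_3–P_4 with squared distance 162. The circle on this segment as diameter has centre (-0.5, -0.5) and r² = 162/4 = 40.5.
Check P_1: distance² to centre = 8.5 ≤ 40.5, so it lies inside.
All remaining points lie in this disk, and no smaller disk contains both endpoints, so this is the minimum enclosing circle.

40.5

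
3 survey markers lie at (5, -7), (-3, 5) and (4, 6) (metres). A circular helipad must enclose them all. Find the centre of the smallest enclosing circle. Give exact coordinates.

(32/23, -17/23)

Call the three points A, B, C in the order given.
Side lengths²: AB² = 208, AC² = 170, BC² = 50.
Since AB² = 208 < 170 + 50 = 220, the triangle is acute, so the smallest enclosing circle is the circumcircle.
Circumcentre = (32/23, -17/23), r² = 27625/529.
Centre = (32/23, -17/23).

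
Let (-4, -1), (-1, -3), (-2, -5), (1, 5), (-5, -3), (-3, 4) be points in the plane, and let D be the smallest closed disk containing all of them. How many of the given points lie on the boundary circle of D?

The minimum enclosing circle is determined by three boundary points: (-2, -5), (1, 5), (-5, -3).
Their circumcentre is (-7/9, 1/12) with r² = 35425/1296.
The farthest remaining point (-3, 4) is at distance² 26281/1296 ≤ 35425/1296.
The points at distance exactly r from the centre are (-2, -5), (1, 5), (-5, -3) — 3 points.

3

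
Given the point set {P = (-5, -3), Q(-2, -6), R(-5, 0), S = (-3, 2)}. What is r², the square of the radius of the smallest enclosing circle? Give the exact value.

16.25

By Welzl's lemma the MEC is supported by two points (diametrically opposite) or three points (on a circumcircle).
The farthest pair is Q–S with squared distance 65. The circle on this segment as diameter has centre (-2.5, -2) and r² = 65/4 = 16.25.
Check P: distance² to centre = 7.25 ≤ 16.25, so it lies inside.
All remaining points lie in this disk, and no smaller disk contains both endpoints, so this is the minimum enclosing circle.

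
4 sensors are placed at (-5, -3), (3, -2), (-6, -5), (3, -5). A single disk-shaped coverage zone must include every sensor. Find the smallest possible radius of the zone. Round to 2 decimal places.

4.74

The farthest pair is (3, -2)–(-6, -5) with squared distance 90. The circle on this segment as diameter has centre (-1.5, -3.5) and r² = 90/4 = 22.5.
Check (-5, -3): distance² to centre = 12.5 ≤ 22.5, so it lies inside.
All remaining points lie in this disk, and no smaller disk contains both endpoints, so this is the minimum enclosing circle.
r = √(22.5) ≈ 4.74.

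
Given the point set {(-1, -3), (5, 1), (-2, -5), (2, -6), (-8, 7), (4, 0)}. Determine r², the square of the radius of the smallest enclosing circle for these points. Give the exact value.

67.25

The farthest pair is (2, -6)–(-8, 7) with squared distance 269. The circle on this segment as diameter has centre (-3, 0.5) and r² = 269/4 = 67.25.
Check (-1, -3): distance² to centre = 16.25 ≤ 67.25, so it lies inside.
All remaining points lie in this disk, and no smaller disk contains both endpoints, so this is the minimum enclosing circle.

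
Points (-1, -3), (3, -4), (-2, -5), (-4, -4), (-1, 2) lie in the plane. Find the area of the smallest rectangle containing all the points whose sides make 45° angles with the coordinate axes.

45

In coordinates u = x + y, v = x − y the rectangle is axis-aligned; the map (x,y)→(u,v) scales areas by 2.
u-values: -4, -1, -7, -8, 1; range = 1 − (-8) = 9.
v-values: 2, 7, 3, 0, -3; range = 7 − (-3) = 10.
Area = (9 × 10) / 2 = 45.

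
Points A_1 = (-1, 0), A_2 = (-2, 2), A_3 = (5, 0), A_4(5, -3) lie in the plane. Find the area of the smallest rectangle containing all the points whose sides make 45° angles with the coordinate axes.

In coordinates u = x + y, v = x − y the rectangle is axis-aligned; the map (x,y)→(u,v) scales areas by 2.
u-values: -1, 0, 5, 2; range = 5 − (-1) = 6.
v-values: -1, -4, 5, 8; range = 8 − (-4) = 12.
Area = (6 × 12) / 2 = 36.

36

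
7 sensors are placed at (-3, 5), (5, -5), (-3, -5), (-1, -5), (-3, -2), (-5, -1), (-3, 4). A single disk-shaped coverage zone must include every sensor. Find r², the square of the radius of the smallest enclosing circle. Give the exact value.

41

By Welzl's lemma the MEC is supported by two points (diametrically opposite) or three points (on a circumcircle).
The farthest pair is (-3, 5)–(5, -5) with squared distance 164. The circle on this segment as diameter has centre (1, 0) and r² = 164/4 = 41.
Check (-3, -5): distance² to centre = 41 ≤ 41, so it lies inside.
All remaining points lie in this disk, and no smaller disk contains both endpoints, so this is the minimum enclosing circle.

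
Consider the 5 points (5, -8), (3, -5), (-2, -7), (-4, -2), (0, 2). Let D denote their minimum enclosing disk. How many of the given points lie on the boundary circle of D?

A smallest enclosing disk is always determined by at most three of the input points on its boundary.
The minimum enclosing circle is determined by three boundary points: (5, -8), (-4, -2), (0, 2).
Their circumcentre is (1.5, -3.5) with r² = 32.5.
The farthest remaining point (-2, -7) is at distance² 24.5 ≤ 32.5.
The points at distance exactly r from the centre are (5, -8), (-4, -2), (0, 2) — 3 points.

3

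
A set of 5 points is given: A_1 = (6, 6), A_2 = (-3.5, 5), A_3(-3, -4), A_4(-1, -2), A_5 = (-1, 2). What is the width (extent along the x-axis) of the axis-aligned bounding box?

max x = 6, min x = -3.5, so width = 9.5.

9.5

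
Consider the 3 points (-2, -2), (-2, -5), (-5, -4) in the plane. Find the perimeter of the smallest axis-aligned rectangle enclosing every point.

12

Width = max x − min x = -2 − (-5) = 3.
Height = max y − min y = -2 − (-5) = 3.
Perimeter = 2(3 + 3) = 12.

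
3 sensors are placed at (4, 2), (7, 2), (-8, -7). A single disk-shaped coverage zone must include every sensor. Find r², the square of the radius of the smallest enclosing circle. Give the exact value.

Call the three points A, B, C in the order given.
Side lengths²: AB² = 9, AC² = 225, BC² = 306.
Since BC² = 306 ≥ 225 + 9 = 234, the angle opposite BC is not acute, so the smallest enclosing circle has BC as diameter.
Centre = midpoint of BC = (-0.5, -2.5), r² = 306/4 = 76.5.

76.5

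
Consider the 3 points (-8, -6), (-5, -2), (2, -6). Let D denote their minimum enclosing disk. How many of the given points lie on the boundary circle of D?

Call the three points A, B, C in the order given.
Side lengths²: AB² = 25, AC² = 100, BC² = 65.
Since AC² = 100 ≥ 65 + 25 = 90, the angle opposite AC is not acute, so the smallest enclosing circle has AC as diameter.
Centre = midpoint of AC = (-3, -6), r² = 100/4 = 25.
The points at distance exactly r from the centre are (-8, -6), (2, -6) — 2 points.

2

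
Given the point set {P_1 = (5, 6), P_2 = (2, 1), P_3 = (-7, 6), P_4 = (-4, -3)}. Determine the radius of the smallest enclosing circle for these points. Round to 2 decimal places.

6.71

The minimum enclosing circle of a finite set is fixed by two of the points (as a diameter) or three (as a circumcircle).
The minimum enclosing circle is determined by three boundary points: P_1, P_3, P_4.
Their circumcentre is (-1, 3) with r² = 45.
The farthest remaining point P_2 is at distance² 13 ≤ 45.
r = √45 ≈ 6.71.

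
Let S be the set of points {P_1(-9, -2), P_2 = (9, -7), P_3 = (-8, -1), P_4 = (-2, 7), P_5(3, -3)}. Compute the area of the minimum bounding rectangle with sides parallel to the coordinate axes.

x ranges over [-9, 9], width 18.
y ranges over [-7, 7], height 14.
Area = 18 × 14 = 252.

252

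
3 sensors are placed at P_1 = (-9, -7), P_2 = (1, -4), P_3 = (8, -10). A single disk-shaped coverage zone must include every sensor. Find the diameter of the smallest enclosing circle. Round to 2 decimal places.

17.26

Side lengths²: P_1P_2² = 109, P_1P_3² = 298, P_2P_3² = 85.
Since P_1P_3² = 298 ≥ 109 + 85 = 194, the angle opposite P_1P_3 is not acute, so the smallest enclosing circle has P_1P_3 as diameter.
Centre = midpoint of P_1P_3 = (-0.5, -8.5), r² = 298/4 = 74.5.
Diameter = 2r = 2√(74.5) ≈ 17.26.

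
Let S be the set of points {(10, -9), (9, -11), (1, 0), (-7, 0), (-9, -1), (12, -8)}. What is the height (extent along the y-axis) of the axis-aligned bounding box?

11

max y = 0, min y = -11, so height = 11.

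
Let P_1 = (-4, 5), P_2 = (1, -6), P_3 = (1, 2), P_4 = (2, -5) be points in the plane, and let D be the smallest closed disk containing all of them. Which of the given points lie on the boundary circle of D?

P_1, P_2

The minimum enclosing circle of a finite set is fixed by two of the points (as a diameter) or three (as a circumcircle).
The farthest pair is P_1–P_2 with squared distance 146. The circle on this segment as diameter has centre (-1.5, -0.5) and r² = 146/4 = 36.5.
Check P_3: distance² to centre = 12.5 ≤ 36.5, so it lies inside.
All remaining points lie in this disk, and no smaller disk contains both endpoints, so this is the minimum enclosing circle.
The points at distance exactly r from the centre are P_1, P_2 — 2 points.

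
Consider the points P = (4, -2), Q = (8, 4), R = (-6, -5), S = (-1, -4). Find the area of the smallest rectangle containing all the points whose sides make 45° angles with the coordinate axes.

In coordinates u = x + y, v = x − y the rectangle is axis-aligned; the map (x,y)→(u,v) scales areas by 2.
u-values: 2, 12, -11, -5; range = 12 − (-11) = 23.
v-values: 6, 4, -1, 3; range = 6 − (-1) = 7.
Area = (23 × 7) / 2 = 80.5.

80.5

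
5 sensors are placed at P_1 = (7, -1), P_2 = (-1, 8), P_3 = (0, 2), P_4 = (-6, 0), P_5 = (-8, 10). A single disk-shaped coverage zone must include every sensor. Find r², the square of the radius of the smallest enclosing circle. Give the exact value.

86.5

The minimum enclosing circle of a finite set is fixed by two of the points (as a diameter) or three (as a circumcircle).
The farthest pair is P_1–P_5 with squared distance 346. The circle on this segment as diameter has centre (-0.5, 4.5) and r² = 346/4 = 86.5.
Check P_2: distance² to centre = 12.5 ≤ 86.5, so it lies inside.
All remaining points lie in this disk, and no smaller disk contains both endpoints, so this is the minimum enclosing circle.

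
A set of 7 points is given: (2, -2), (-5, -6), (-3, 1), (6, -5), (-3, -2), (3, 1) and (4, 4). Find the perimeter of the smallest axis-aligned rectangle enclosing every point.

42

Width = max x − min x = 6 − (-5) = 11.
Height = max y − min y = 4 − (-6) = 10.
Perimeter = 2(11 + 10) = 42.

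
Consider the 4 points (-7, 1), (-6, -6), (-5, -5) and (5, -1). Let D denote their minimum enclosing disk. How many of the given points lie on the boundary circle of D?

By Welzl's lemma the MEC is supported by two points (diametrically opposite) or three points (on a circumcircle).
The minimum enclosing circle is determined by three boundary points: (-7, 1), (-6, -6), (5, -1).
Their circumcentre is (-53/41, -72/41) with r² = 67525/1681.
The farthest remaining point (-5, -5) is at distance² 40793/1681 ≤ 67525/1681.
The points at distance exactly r from the centre are (-7, 1), (-6, -6), (5, -1) — 3 points.

3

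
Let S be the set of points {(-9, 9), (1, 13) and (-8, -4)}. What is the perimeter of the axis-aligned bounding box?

54

Width = max x − min x = 1 − (-9) = 10.
Height = max y − min y = 13 − (-4) = 17.
Perimeter = 2(10 + 17) = 54.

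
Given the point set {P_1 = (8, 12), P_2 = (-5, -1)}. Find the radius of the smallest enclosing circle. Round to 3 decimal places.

The smallest circle enclosing two points has them as diameter endpoints.
Centre = midpoint = (1.5, 5.5); r² = |P_1P_2|²/4 = 338/4 = 84.5.
r = √(84.5) ≈ 9.192.

9.192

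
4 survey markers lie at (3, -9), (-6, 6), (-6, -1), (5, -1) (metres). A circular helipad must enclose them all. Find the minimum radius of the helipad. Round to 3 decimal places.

By Welzl's lemma the MEC is supported by two points (diametrically opposite) or three points (on a circumcircle).
The farthest pair is (3, -9)–(-6, 6) with squared distance 306. The circle on this segment as diameter has centre (-1.5, -1.5) and r² = 306/4 = 76.5.
Check (-6, -1): distance² to centre = 20.5 ≤ 76.5, so it lies inside.
All remaining points lie in this disk, and no smaller disk contains both endpoints, so this is the minimum enclosing circle.
r = √(76.5) ≈ 8.746.

8.746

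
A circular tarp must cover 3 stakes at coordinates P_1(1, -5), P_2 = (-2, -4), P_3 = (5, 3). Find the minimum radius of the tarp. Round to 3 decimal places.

4.950

Side lengths²: P_1P_2² = 10, P_1P_3² = 80, P_2P_3² = 98.
Since P_2P_3² = 98 ≥ 80 + 10 = 90, the angle opposite P_2P_3 is not acute, so the smallest enclosing circle has P_2P_3 as diameter.
Centre = midpoint of P_2P_3 = (1.5, -0.5), r² = 98/4 = 24.5.
r = √(24.5) ≈ 4.950.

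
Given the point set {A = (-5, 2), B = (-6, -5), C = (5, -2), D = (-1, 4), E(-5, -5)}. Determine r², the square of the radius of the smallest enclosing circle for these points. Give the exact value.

By Welzl's lemma the MEC is supported by two points (diametrically opposite) or three points (on a circumcircle).
The minimum enclosing circle is determined by three boundary points: B, C, D.
Their circumcentre is (-13/14, -27/14) with r² = 3445/98.
The farthest remaining point A is at distance² 3137/98 ≤ 3445/98.

3445/98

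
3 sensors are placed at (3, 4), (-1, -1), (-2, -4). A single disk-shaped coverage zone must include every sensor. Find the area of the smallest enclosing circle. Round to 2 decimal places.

Call the three points A, B, C in the order given.
Side lengths²: AB² = 41, AC² = 89, BC² = 10.
Since AC² = 89 ≥ 41 + 10 = 51, the angle opposite AC is not acute, so the smallest enclosing circle has AC as diameter.
Centre = midpoint of AC = (0.5, 0), r² = 89/4 = 22.25.
Area = π·r² = π·22.25 ≈ 69.90.

69.90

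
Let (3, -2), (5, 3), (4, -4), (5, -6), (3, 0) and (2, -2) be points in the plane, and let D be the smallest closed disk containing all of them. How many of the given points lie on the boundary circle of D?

The farthest pair is (5, 3)–(5, -6) with squared distance 81. The circle on this segment as diameter has centre (5, -1.5) and r² = 81/4 = 20.25.
Check (3, -2): distance² to centre = 4.25 ≤ 20.25, so it lies inside.
All remaining points lie in this disk, and no smaller disk contains both endpoints, so this is the minimum enclosing circle.
The points at distance exactly r from the centre are (5, 3), (5, -6) — 2 points.

2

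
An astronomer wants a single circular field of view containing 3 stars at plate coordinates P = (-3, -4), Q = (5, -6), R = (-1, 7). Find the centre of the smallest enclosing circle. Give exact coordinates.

Side lengths²: PQ² = 68, PR² = 125, QR² = 205.
Since QR² = 205 ≥ 125 + 68 = 193, the angle opposite QR is not acute, so the smallest enclosing circle has QR as diameter.
Centre = midpoint of QR = (2, 0.5), r² = 205/4 = 51.25.
Centre = (2, 0.5).

(2, 0.5)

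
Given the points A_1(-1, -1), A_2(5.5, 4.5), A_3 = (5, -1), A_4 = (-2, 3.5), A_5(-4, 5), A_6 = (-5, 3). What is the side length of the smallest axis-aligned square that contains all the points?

The bounding box has width 10.5 and height 6.
An axis-aligned square enclosing the set must have side ≥ max(width, height).
So the minimum side is max(10.5, 6) = 10.5.

10.5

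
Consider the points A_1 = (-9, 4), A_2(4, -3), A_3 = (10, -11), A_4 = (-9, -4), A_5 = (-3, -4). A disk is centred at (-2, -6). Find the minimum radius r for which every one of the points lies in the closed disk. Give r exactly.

The required radius is the distance from (-2, -6) to the farthest point.
Squared distances: 149, 45, 169, 53, 5.
Maximum is 169, attained at A_3.
r = √169 = 13.

13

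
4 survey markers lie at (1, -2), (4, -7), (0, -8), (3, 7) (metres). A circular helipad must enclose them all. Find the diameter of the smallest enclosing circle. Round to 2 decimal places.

15.30

A smallest enclosing disk is always determined by at most three of the input points on its boundary.
The farthest pair is (0, -8)–(3, 7) with squared distance 234. The circle on this segment as diameter has centre (1.5, -0.5) and r² = 234/4 = 58.5.
Check (1, -2): distance² to centre = 2.5 ≤ 58.5, so it lies inside.
All remaining points lie in this disk, and no smaller disk contains both endpoints, so this is the minimum enclosing circle.
Diameter = 2r = 2√(58.5) ≈ 15.30.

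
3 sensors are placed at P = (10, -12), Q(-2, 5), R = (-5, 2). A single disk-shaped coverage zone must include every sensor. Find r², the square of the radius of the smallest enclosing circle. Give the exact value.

182293/1682

Side lengths²: PQ² = 433, PR² = 421, QR² = 18.
Since PQ² = 433 < 421 + 18 = 439, the triangle is acute, so the smallest enclosing circle is the circumcircle.
Circumcentre = (215/58, -215/58), r² = 182293/1682.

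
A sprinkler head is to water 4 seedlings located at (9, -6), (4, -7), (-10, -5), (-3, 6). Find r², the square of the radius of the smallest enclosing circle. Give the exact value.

The minimum enclosing circle is determined by three boundary points: (9, -6), (-10, -5), (-3, 6).
Their circumcentre is (-7/18, -61/18) with r² = 15385/162.
The farthest remaining point (4, -7) is at distance² 5233/162 ≤ 15385/162.

15385/162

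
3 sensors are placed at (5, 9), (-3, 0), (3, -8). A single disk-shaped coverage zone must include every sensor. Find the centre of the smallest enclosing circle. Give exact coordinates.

Call the three points A, B, C in the order given.
Side lengths²: AB² = 145, AC² = 293, BC² = 100.
Since AC² = 293 ≥ 145 + 100 = 245, the angle opposite AC is not acute, so the smallest enclosing circle has AC as diameter.
Centre = midpoint of AC = (4, 0.5), r² = 293/4 = 73.25.
Centre = (4, 0.5).

(4, 0.5)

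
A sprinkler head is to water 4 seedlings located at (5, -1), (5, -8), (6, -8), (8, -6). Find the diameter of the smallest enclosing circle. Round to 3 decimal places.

7.071

A smallest enclosing disk is always determined by at most three of the input points on its boundary.
The farthest pair is (5, -1)–(6, -8) with squared distance 50. The circle on this segment as diameter has centre (5.5, -4.5) and r² = 50/4 = 12.5.
Check (5, -8): distance² to centre = 12.5 ≤ 12.5, so it lies inside.
All remaining points lie in this disk, and no smaller disk contains both endpoints, so this is the minimum enclosing circle.
Diameter = 2r = 2√(12.5) ≈ 7.071.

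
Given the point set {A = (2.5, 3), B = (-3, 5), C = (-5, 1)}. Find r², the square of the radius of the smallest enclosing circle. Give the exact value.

Side lengths²: AB² = 34.25, AC² = 60.25, BC² = 20.
Since AC² = 60.25 ≥ 34.25 + 20 = 54.25, the angle opposite AC is not acute, so the smallest enclosing circle has AC as diameter.
Centre = midpoint of AC = (-1.25, 2), r² = 60.25/4 = 15.0625.

15.0625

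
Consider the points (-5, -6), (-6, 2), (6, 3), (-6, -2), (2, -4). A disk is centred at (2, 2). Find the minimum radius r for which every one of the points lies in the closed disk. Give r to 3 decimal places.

The required radius is the distance from (2, 2) to the farthest point.
Squared distances: 113, 64, 17, 80, 36.
Maximum is 113, attained at (-5, -6).
r = √113 ≈ 10.630.

10.630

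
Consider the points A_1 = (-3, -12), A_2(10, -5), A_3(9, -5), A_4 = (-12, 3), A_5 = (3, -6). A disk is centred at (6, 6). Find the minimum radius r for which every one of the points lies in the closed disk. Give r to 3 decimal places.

20.125

The required radius is the distance from (6, 6) to the farthest point.
Squared distances: 405, 137, 130, 333, 153.
Maximum is 405, attained at A_1.
r = √405 ≈ 20.125.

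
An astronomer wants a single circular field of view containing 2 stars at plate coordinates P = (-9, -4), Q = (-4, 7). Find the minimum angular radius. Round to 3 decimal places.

6.042

The smallest circle enclosing two points has them as diameter endpoints.
Centre = midpoint = (-6.5, 1.5); r² = |PQ|²/4 = 146/4 = 36.5.
r = √(36.5) ≈ 6.042.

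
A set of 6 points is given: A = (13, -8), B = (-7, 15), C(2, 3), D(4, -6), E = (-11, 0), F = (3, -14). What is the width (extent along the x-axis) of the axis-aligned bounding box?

max x = 13, min x = -11, so width = 24.

24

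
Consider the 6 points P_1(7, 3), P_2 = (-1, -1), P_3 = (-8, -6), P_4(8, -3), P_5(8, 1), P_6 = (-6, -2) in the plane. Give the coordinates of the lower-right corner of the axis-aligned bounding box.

x-range [-8, 8], y-range [-6, 3].
The lower-right corner is (8, -6).

(8, -6)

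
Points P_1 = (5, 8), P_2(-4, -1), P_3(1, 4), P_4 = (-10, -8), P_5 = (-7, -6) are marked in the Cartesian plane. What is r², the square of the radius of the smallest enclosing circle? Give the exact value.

120.25

By Welzl's lemma the MEC is supported by two points (diametrically opposite) or three points (on a circumcircle).
The farthest pair is P_1–P_4 with squared distance 481. The circle on this segment as diameter has centre (-2.5, 0) and r² = 481/4 = 120.25.
Check P_2: distance² to centre = 3.25 ≤ 120.25, so it lies inside.
All remaining points lie in this disk, and no smaller disk contains both endpoints, so this is the minimum enclosing circle.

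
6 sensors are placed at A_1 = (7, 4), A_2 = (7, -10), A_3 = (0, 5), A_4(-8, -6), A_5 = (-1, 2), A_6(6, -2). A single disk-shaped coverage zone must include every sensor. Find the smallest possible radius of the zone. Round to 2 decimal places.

9.33

The minimum enclosing circle of a finite set is fixed by two of the points (as a diameter) or three (as a circumcircle).
The minimum enclosing circle is determined by three boundary points: A_1, A_2, A_4.
Their circumcentre is (5/6, -3) with r² = 3133/36.
The farthest remaining point A_3 is at distance² 2329/36 ≤ 3133/36.
r = √(3133/36) ≈ 9.33.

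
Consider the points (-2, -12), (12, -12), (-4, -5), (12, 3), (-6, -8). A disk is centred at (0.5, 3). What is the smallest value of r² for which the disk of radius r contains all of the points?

357.25

The required radius is the distance from (0.5, 3) to the farthest point.
Squared distances: 231.25, 357.25, 84.25, 132.25, 163.25.
Maximum is 357.25, attained at (12, -12).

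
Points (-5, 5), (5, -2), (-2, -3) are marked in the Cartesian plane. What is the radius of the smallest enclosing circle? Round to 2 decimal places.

Call the three points A, B, C in the order given.
Side lengths²: AB² = 149, AC² = 73, BC² = 50.
Since AB² = 149 ≥ 73 + 50 = 123, the angle opposite AB is not acute, so the smallest enclosing circle has AB as diameter.
Centre = midpoint of AB = (0, 1.5), r² = 149/4 = 37.25.
r = √(37.25) ≈ 6.10.

6.10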